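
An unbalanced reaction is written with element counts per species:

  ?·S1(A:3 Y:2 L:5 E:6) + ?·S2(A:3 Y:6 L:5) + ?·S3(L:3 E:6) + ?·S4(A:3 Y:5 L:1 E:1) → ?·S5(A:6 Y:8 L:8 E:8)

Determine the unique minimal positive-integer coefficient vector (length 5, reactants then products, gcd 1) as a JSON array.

A: 4·3+2·3+2·0+4·3 = 30 | 5·6 = 30
Y: 4·2+2·6+2·0+4·5 = 40 | 5·8 = 40
L: 4·5+2·5+2·3+4·1 = 40 | 5·8 = 40
E: 4·6+2·0+2·6+4·1 = 40 | 5·8 = 40
gcd(4,2,2,4,5) = 1

Coefficients: [4, 2, 2, 4, 5]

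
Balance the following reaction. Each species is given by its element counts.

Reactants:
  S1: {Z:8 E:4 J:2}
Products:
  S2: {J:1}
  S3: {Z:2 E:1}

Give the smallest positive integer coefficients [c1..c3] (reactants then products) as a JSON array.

Z: 1·8 = 8 | 2·0+4·2 = 8
E: 1·4 = 4 | 2·0+4·1 = 4
J: 1·2 = 2 | 2·1+4·0 = 2
gcd(1,2,4) = 1

Coefficients: [1, 2, 4]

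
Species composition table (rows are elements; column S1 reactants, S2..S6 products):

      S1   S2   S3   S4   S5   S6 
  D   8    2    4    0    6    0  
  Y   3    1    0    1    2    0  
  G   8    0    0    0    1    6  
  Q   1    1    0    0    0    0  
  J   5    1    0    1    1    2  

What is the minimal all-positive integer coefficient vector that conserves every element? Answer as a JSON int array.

Coefficients: [4, 4, 3, 4, 2, 5]

D: 4·8 = 32 | 4·2+3·4+4·0+2·6+5·0 = 32
Y: 4·3 = 12 | 4·1+3·0+4·1+2·2+5·0 = 12
G: 4·8 = 32 | 4·0+3·0+4·0+2·1+5·6 = 32
Q: 4·1 = 4 | 4·1+3·0+4·0+2·0+5·0 = 4
J: 4·5 = 20 | 4·1+3·0+4·1+2·1+5·2 = 20
gcd(4,4,3,4,2,5) = 1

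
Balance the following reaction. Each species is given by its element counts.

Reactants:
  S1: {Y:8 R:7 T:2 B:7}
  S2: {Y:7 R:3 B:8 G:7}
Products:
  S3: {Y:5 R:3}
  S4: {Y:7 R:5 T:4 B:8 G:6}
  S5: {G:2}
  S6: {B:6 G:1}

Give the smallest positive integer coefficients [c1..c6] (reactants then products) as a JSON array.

Y: 2·8+3·7 = 37 | 6·5+1·7+5·0+5·0 = 37
R: 2·7+3·3 = 23 | 6·3+1·5+5·0+5·0 = 23
T: 2·2+3·0 = 4 | 6·0+1·4+5·0+5·0 = 4
B: 2·7+3·8 = 38 | 6·0+1·8+5·0+5·6 = 38
G: 2·0+3·7 = 21 | 6·0+1·6+5·2+5·1 = 21
gcd(2,3,6,1,5,5) = 1

Coefficients: [2, 3, 6, 1, 5, 5]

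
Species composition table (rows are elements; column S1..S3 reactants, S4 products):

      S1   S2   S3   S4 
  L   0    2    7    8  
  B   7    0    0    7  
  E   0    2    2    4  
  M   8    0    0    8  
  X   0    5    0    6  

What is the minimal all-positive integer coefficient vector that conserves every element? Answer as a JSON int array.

L: 5·0+6·2+4·7 = 40 | 5·8 = 40
B: 5·7+6·0+4·0 = 35 | 5·7 = 35
E: 5·0+6·2+4·2 = 20 | 5·4 = 20
M: 5·8+6·0+4·0 = 40 | 5·8 = 40
X: 5·0+6·5+4·0 = 30 | 5·6 = 30
gcd(5,6,4,5) = 1

Coefficients: [5, 6, 4, 5]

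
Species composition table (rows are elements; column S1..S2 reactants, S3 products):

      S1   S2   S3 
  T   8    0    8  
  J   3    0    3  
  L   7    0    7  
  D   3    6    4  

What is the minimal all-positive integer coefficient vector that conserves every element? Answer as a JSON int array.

Coefficients: [6, 1, 6]

T: 6·8+1·0 = 48 | 6·8 = 48
J: 6·3+1·0 = 18 | 6·3 = 18
L: 6·7+1·0 = 42 | 6·7 = 42
D: 6·3+1·6 = 24 | 6·4 = 24
gcd(6,1,6) = 1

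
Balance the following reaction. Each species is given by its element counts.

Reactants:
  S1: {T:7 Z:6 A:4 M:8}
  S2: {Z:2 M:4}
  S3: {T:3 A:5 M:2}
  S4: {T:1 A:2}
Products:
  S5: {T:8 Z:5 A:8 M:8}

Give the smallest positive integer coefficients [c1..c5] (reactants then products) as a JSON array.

Coefficients: [3, 1, 2, 5, 4]

T: 3·7+1·0+2·3+5·1 = 32 | 4·8 = 32
Z: 3·6+1·2+2·0+5·0 = 20 | 4·5 = 20
A: 3·4+1·0+2·5+5·2 = 32 | 4·8 = 32
M: 3·8+1·4+2·2+5·0 = 32 | 4·8 = 32
gcd(3,1,2,5,4) = 1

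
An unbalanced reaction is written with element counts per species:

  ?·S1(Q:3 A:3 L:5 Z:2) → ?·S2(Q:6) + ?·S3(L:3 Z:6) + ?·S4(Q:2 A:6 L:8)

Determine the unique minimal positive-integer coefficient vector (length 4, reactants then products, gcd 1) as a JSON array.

Q: 6·3 = 18 | 2·6+2·0+3·2 = 18
A: 6·3 = 18 | 2·0+2·0+3·6 = 18
L: 6·5 = 30 | 2·0+2·3+3·8 = 30
Z: 6·2 = 12 | 2·0+2·6+3·0 = 12
gcd(6,2,2,3) = 1

Coefficients: [6, 2, 2, 3]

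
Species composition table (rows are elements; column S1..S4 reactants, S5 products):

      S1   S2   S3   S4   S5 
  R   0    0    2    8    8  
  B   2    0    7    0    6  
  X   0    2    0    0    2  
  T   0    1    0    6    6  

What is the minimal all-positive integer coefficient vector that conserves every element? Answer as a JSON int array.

R: 4·0+6·0+4·2+5·8 = 48 | 6·8 = 48
B: 4·2+6·0+4·7+5·0 = 36 | 6·6 = 36
X: 4·0+6·2+4·0+5·0 = 12 | 6·2 = 12
T: 4·0+6·1+4·0+5·6 = 36 | 6·6 = 36
gcd(4,6,4,5,6) = 1

Coefficients: [4, 6, 4, 5, 6]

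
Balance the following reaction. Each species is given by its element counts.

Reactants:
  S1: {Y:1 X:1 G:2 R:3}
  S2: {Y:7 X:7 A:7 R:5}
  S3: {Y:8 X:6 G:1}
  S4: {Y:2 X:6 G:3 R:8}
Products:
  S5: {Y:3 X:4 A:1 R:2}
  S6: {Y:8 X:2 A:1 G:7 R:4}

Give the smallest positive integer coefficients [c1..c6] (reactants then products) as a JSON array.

Y: 1·1+1·7+2·8+1·2 = 26 | 6·3+1·8 = 26
X: 1·1+1·7+2·6+1·6 = 26 | 6·4+1·2 = 26
A: 1·0+1·7+2·0+1·0 = 7 | 6·1+1·1 = 7
G: 1·2+1·0+2·1+1·3 = 7 | 6·0+1·7 = 7
R: 1·3+1·5+2·0+1·8 = 16 | 6·2+1·4 = 16
gcd(1,1,2,1,6,1) = 1

Coefficients: [1, 1, 2, 1, 6, 1]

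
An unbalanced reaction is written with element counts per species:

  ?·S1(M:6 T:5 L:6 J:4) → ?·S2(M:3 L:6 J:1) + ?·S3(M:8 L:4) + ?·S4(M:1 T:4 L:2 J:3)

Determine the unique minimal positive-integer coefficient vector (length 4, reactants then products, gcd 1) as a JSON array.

M: 4·6 = 24 | 1·3+2·8+5·1 = 24
T: 4·5 = 20 | 1·0+2·0+5·4 = 20
L: 4·6 = 24 | 1·6+2·4+5·2 = 24
J: 4·4 = 16 | 1·1+2·0+5·3 = 16
gcd(4,1,2,5) = 1

Coefficients: [4, 1, 2, 5]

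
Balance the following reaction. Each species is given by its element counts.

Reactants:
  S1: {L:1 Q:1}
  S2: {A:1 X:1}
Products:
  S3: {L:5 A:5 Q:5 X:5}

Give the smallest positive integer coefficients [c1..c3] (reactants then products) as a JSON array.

Coefficients: [5, 5, 1]

L: 5·1+5·0 = 5 | 1·5 = 5
A: 5·0+5·1 = 5 | 1·5 = 5
Q: 5·1+5·0 = 5 | 1·5 = 5
X: 5·0+5·1 = 5 | 1·5 = 5
gcd(5,5,1) = 1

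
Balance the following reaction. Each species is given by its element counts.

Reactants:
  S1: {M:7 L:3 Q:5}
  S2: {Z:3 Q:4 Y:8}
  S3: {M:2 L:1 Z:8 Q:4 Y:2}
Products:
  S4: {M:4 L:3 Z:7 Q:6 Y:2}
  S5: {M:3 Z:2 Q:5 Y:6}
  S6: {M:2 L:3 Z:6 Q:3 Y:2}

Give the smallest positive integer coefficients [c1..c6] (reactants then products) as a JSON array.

M: 3·7+4·0+3·2 = 27 | 2·4+5·3+2·2 = 27
L: 3·3+4·0+3·1 = 12 | 2·3+5·0+2·3 = 12
Z: 3·0+4·3+3·8 = 36 | 2·7+5·2+2·6 = 36
Q: 3·5+4·4+3·4 = 43 | 2·6+5·5+2·3 = 43
Y: 3·0+4·8+3·2 = 38 | 2·2+5·6+2·2 = 38
gcd(3,4,3,2,5,2) = 1

Coefficients: [3, 4, 3, 2, 5, 2]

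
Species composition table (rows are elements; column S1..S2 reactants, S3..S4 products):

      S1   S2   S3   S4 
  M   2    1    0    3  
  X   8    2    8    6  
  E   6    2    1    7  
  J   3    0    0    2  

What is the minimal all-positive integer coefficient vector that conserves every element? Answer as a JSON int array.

M: 2·2+5·1 = 9 | 1·0+3·3 = 9
X: 2·8+5·2 = 26 | 1·8+3·6 = 26
E: 2·6+5·2 = 22 | 1·1+3·7 = 22
J: 2·3+5·0 = 6 | 1·0+3·2 = 6
gcd(2,5,1,3) = 1

Coefficients: [2, 5, 1, 3]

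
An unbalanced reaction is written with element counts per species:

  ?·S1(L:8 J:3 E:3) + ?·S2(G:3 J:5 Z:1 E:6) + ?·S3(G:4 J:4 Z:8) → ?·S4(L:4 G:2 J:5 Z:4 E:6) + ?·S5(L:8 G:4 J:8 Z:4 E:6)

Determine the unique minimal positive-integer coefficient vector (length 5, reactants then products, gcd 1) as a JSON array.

Coefficients: [6, 4, 3, 2, 5]

L: 6·8+4·0+3·0 = 48 | 2·4+5·8 = 48
G: 6·0+4·3+3·4 = 24 | 2·2+5·4 = 24
J: 6·3+4·5+3·4 = 50 | 2·5+5·8 = 50
Z: 6·0+4·1+3·8 = 28 | 2·4+5·4 = 28
E: 6·3+4·6+3·0 = 42 | 2·6+5·6 = 42
gcd(6,4,3,2,5) = 1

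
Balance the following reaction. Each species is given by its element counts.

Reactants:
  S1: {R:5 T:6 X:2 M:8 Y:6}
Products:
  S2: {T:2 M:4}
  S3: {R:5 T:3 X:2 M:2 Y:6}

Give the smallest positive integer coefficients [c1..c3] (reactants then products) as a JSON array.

R: 2·5 = 10 | 3·0+2·5 = 10
T: 2·6 = 12 | 3·2+2·3 = 12
X: 2·2 = 4 | 3·0+2·2 = 4
M: 2·8 = 16 | 3·4+2·2 = 16
Y: 2·6 = 12 | 3·0+2·6 = 12
gcd(2,3,2) = 1

Coefficients: [2, 3, 2]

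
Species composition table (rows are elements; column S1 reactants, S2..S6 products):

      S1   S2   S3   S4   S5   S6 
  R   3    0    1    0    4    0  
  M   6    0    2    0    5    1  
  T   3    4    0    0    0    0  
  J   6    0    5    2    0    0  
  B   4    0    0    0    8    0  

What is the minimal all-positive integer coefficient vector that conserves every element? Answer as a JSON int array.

R: 4·3 = 12 | 3·0+4·1+2·0+2·4+6·0 = 12
M: 4·6 = 24 | 3·0+4·2+2·0+2·5+6·1 = 24
T: 4·3 = 12 | 3·4+4·0+2·0+2·0+6·0 = 12
J: 4·6 = 24 | 3·0+4·5+2·2+2·0+6·0 = 24
B: 4·4 = 16 | 3·0+4·0+2·0+2·8+6·0 = 16
gcd(4,3,4,2,2,6) = 1

Coefficients: [4, 3, 4, 2, 2, 6]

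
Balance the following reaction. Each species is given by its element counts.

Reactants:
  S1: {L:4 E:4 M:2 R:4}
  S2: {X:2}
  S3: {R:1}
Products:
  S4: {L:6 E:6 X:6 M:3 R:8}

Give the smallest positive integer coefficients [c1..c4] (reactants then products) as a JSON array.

L: 3·4+6·0+4·0 = 12 | 2·6 = 12
E: 3·4+6·0+4·0 = 12 | 2·6 = 12
X: 3·0+6·2+4·0 = 12 | 2·6 = 12
M: 3·2+6·0+4·0 = 6 | 2·3 = 6
R: 3·4+6·0+4·1 = 16 | 2·8 = 16
gcd(3,6,4,2) = 1

Coefficients: [3, 6, 4, 2]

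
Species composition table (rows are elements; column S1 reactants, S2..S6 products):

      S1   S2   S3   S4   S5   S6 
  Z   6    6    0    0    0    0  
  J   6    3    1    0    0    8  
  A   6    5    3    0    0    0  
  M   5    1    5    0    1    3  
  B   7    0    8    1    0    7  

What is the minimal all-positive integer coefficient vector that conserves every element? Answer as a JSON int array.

Z: 3·6 = 18 | 3·6+1·0+6·0+4·0+1·0 = 18
J: 3·6 = 18 | 3·3+1·1+6·0+4·0+1·8 = 18
A: 3·6 = 18 | 3·5+1·3+6·0+4·0+1·0 = 18
M: 3·5 = 15 | 3·1+1·5+6·0+4·1+1·3 = 15
B: 3·7 = 21 | 3·0+1·8+6·1+4·0+1·7 = 21
gcd(3,3,1,6,4,1) = 1

Coefficients: [3, 3, 1, 6, 4, 1]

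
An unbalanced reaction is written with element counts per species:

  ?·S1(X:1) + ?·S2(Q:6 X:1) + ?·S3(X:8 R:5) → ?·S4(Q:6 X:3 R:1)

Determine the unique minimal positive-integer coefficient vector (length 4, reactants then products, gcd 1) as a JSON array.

Q: 2·0+5·6+1·0 = 30 | 5·6 = 30
X: 2·1+5·1+1·8 = 15 | 5·3 = 15
R: 2·0+5·0+1·5 = 5 | 5·1 = 5
gcd(2,5,1,5) = 1

Coefficients: [2, 5, 1, 5]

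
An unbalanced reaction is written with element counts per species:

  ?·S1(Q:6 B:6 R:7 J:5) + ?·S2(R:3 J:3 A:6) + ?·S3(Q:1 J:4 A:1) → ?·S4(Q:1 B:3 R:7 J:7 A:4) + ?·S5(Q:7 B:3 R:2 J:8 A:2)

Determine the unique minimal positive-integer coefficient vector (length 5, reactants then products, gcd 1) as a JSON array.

Q: 3·6+2·0+6·1 = 24 | 3·1+3·7 = 24
B: 3·6+2·0+6·0 = 18 | 3·3+3·3 = 18
R: 3·7+2·3+6·0 = 27 | 3·7+3·2 = 27
J: 3·5+2·3+6·4 = 45 | 3·7+3·8 = 45
A: 3·0+2·6+6·1 = 18 | 3·4+3·2 = 18
gcd(3,2,6,3,3) = 1

Coefficients: [3, 2, 6, 3, 3]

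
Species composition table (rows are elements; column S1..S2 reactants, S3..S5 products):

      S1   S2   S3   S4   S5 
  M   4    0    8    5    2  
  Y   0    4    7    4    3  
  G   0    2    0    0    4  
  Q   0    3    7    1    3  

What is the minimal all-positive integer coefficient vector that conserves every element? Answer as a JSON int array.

Coefficients: [6, 6, 1, 2, 3]

M: 6·4+6·0 = 24 | 1·8+2·5+3·2 = 24
Y: 6·0+6·4 = 24 | 1·7+2·4+3·3 = 24
G: 6·0+6·2 = 12 | 1·0+2·0+3·4 = 12
Q: 6·0+6·3 = 18 | 1·7+2·1+3·3 = 18
gcd(6,6,1,2,3) = 1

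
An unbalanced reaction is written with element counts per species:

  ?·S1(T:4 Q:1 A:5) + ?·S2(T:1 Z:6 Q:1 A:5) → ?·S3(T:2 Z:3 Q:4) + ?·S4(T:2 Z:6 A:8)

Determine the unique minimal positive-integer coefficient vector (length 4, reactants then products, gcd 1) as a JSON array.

Coefficients: [2, 6, 2, 5]

T: 2·4+6·1 = 14 | 2·2+5·2 = 14
Z: 2·0+6·6 = 36 | 2·3+5·6 = 36
Q: 2·1+6·1 = 8 | 2·4+5·0 = 8
A: 2·5+6·5 = 40 | 2·0+5·8 = 40
gcd(2,6,2,5) = 1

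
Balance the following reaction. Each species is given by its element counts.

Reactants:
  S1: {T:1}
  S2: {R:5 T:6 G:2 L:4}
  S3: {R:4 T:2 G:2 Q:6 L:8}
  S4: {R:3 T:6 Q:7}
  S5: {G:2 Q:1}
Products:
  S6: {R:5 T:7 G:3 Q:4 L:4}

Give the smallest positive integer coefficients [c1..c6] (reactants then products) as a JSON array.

R: 4·0+4·5+1·4+2·3+4·0 = 30 | 6·5 = 30
T: 4·1+4·6+1·2+2·6+4·0 = 42 | 6·7 = 42
G: 4·0+4·2+1·2+2·0+4·2 = 18 | 6·3 = 18
Q: 4·0+4·0+1·6+2·7+4·1 = 24 | 6·4 = 24
L: 4·0+4·4+1·8+2·0+4·0 = 24 | 6·4 = 24
gcd(4,4,1,2,4,6) = 1

Coefficients: [4, 4, 1, 2, 4, 6]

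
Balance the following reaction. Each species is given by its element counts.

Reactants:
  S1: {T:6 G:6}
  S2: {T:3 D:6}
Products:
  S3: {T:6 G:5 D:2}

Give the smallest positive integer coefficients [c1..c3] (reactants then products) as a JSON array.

Coefficients: [5, 2, 6]

T: 5·6+2·3 = 36 | 6·6 = 36
G: 5·6+2·0 = 30 | 6·5 = 30
D: 5·0+2·6 = 12 | 6·2 = 12
gcd(5,2,6) = 1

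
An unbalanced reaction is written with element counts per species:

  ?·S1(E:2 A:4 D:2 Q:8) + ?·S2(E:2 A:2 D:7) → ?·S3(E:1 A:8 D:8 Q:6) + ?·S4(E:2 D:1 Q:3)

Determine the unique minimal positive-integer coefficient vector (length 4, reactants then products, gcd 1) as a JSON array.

Coefficients: [3, 2, 2, 4]

E: 3·2+2·2 = 10 | 2·1+4·2 = 10
A: 3·4+2·2 = 16 | 2·8+4·0 = 16
D: 3·2+2·7 = 20 | 2·8+4·1 = 20
Q: 3·8+2·0 = 24 | 2·6+4·3 = 24
gcd(3,2,2,4) = 1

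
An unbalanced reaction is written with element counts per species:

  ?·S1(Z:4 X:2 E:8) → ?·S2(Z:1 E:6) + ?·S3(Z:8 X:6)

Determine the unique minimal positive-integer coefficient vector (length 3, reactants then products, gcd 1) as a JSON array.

Coefficients: [3, 4, 1]

Z: 3·4 = 12 | 4·1+1·8 = 12
X: 3·2 = 6 | 4·0+1·6 = 6
E: 3·8 = 24 | 4·6+1·0 = 24
gcd(3,4,1) = 1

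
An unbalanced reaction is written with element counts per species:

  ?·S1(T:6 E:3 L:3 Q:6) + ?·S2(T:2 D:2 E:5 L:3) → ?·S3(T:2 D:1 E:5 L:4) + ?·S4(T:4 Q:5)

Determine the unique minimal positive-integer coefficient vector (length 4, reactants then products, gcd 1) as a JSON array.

T: 5·6+3·2 = 36 | 6·2+6·4 = 36
D: 5·0+3·2 = 6 | 6·1+6·0 = 6
E: 5·3+3·5 = 30 | 6·5+6·0 = 30
L: 5·3+3·3 = 24 | 6·4+6·0 = 24
Q: 5·6+3·0 = 30 | 6·0+6·5 = 30
gcd(5,3,6,6) = 1

Coefficients: [5, 3, 6, 6]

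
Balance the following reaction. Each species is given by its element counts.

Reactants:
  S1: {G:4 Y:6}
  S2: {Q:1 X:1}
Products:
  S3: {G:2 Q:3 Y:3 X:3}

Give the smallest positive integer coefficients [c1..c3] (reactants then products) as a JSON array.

G: 1·4+6·0 = 4 | 2·2 = 4
Q: 1·0+6·1 = 6 | 2·3 = 6
Y: 1·6+6·0 = 6 | 2·3 = 6
X: 1·0+6·1 = 6 | 2·3 = 6
gcd(1,6,2) = 1

Coefficients: [1, 6, 2]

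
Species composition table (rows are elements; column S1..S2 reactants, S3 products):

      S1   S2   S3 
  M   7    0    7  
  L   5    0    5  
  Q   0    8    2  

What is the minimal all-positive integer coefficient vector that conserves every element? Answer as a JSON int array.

M: 4·7+1·0 = 28 | 4·7 = 28
L: 4·5+1·0 = 20 | 4·5 = 20
Q: 4·0+1·8 = 8 | 4·2 = 8
gcd(4,1,4) = 1

Coefficients: [4, 1, 4]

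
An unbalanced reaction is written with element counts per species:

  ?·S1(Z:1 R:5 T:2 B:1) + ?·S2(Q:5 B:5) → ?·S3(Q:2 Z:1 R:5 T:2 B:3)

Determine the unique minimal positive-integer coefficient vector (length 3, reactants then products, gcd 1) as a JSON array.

Coefficients: [5, 2, 5]

Q: 5·0+2·5 = 10 | 5·2 = 10
Z: 5·1+2·0 = 5 | 5·1 = 5
R: 5·5+2·0 = 25 | 5·5 = 25
T: 5·2+2·0 = 10 | 5·2 = 10
B: 5·1+2·5 = 15 | 5·3 = 15
gcd(5,2,5) = 1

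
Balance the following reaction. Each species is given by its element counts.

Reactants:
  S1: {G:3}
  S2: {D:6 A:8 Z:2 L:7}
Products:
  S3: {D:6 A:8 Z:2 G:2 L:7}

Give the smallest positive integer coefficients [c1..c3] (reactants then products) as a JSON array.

D: 2·0+3·6 = 18 | 3·6 = 18
A: 2·0+3·8 = 24 | 3·8 = 24
Z: 2·0+3·2 = 6 | 3·2 = 6
G: 2·3+3·0 = 6 | 3·2 = 6
L: 2·0+3·7 = 21 | 3·7 = 21
gcd(2,3,3) = 1

Coefficients: [2, 3, 3]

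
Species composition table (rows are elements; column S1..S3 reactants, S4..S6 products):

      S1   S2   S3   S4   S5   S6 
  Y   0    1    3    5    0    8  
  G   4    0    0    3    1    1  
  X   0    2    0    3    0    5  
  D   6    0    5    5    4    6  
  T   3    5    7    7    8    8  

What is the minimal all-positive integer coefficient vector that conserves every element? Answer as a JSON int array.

Y: 2·0+4·1+3·3 = 13 | 1·5+4·0+1·8 = 13
G: 2·4+4·0+3·0 = 8 | 1·3+4·1+1·1 = 8
X: 2·0+4·2+3·0 = 8 | 1·3+4·0+1·5 = 8
D: 2·6+4·0+3·5 = 27 | 1·5+4·4+1·6 = 27
T: 2·3+4·5+3·7 = 47 | 1·7+4·8+1·8 = 47
gcd(2,4,3,1,4,1) = 1

Coefficients: [2, 4, 3, 1, 4, 1]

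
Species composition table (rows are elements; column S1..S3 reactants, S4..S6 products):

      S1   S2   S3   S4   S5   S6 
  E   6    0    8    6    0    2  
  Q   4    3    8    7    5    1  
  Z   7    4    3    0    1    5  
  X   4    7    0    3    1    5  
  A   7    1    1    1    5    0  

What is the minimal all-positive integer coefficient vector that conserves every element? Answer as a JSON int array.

E: 1·6+3·0+1·8 = 14 | 1·6+2·0+4·2 = 14
Q: 1·4+3·3+1·8 = 21 | 1·7+2·5+4·1 = 21
Z: 1·7+3·4+1·3 = 22 | 1·0+2·1+4·5 = 22
X: 1·4+3·7+1·0 = 25 | 1·3+2·1+4·5 = 25
A: 1·7+3·1+1·1 = 11 | 1·1+2·5+4·0 = 11
gcd(1,3,1,1,2,4) = 1

Coefficients: [1, 3, 1, 1, 2, 4]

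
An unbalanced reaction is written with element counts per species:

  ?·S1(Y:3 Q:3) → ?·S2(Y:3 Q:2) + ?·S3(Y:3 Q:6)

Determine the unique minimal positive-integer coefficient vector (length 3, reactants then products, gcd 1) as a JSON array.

Coefficients: [4, 3, 1]

Y: 4·3 = 12 | 3·3+1·3 = 12
Q: 4·3 = 12 | 3·2+1·6 = 12
gcd(4,3,1) = 1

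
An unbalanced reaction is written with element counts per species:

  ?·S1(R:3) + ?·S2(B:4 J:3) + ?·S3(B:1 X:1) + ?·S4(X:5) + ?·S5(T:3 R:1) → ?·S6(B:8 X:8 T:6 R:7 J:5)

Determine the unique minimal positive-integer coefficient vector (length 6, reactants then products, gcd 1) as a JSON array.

Coefficients: [5, 5, 4, 4, 6, 3]

B: 5·0+5·4+4·1+4·0+6·0 = 24 | 3·8 = 24
X: 5·0+5·0+4·1+4·5+6·0 = 24 | 3·8 = 24
T: 5·0+5·0+4·0+4·0+6·3 = 18 | 3·6 = 18
R: 5·3+5·0+4·0+4·0+6·1 = 21 | 3·7 = 21
J: 5·0+5·3+4·0+4·0+6·0 = 15 | 3·5 = 15
gcd(5,5,4,4,6,3) = 1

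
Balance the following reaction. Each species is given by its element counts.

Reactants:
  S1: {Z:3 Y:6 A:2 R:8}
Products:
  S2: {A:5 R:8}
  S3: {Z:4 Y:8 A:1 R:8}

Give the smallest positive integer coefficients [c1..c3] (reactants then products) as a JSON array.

Z: 4·3 = 12 | 1·0+3·4 = 12
Y: 4·6 = 24 | 1·0+3·8 = 24
A: 4·2 = 8 | 1·5+3·1 = 8
R: 4·8 = 32 | 1·8+3·8 = 32
gcd(4,1,3) = 1

Coefficients: [4, 1, 3]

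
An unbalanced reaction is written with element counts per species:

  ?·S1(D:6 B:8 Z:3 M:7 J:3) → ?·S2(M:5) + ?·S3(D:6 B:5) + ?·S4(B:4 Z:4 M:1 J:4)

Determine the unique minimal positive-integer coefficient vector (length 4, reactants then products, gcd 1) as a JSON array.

Coefficients: [4, 5, 4, 3]

D: 4·6 = 24 | 5·0+4·6+3·0 = 24
B: 4·8 = 32 | 5·0+4·5+3·4 = 32
Z: 4·3 = 12 | 5·0+4·0+3·4 = 12
M: 4·7 = 28 | 5·5+4·0+3·1 = 28
J: 4·3 = 12 | 5·0+4·0+3·4 = 12
gcd(4,5,4,3) = 1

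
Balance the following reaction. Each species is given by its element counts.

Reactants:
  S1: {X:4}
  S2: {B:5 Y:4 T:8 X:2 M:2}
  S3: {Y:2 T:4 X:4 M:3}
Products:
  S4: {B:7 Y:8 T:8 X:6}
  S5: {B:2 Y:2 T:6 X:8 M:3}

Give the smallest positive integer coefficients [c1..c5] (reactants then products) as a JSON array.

Coefficients: [6, 3, 2, 1, 4]

B: 6·0+3·5+2·0 = 15 | 1·7+4·2 = 15
Y: 6·0+3·4+2·2 = 16 | 1·8+4·2 = 16
T: 6·0+3·8+2·4 = 32 | 1·8+4·6 = 32
X: 6·4+3·2+2·4 = 38 | 1·6+4·8 = 38
M: 6·0+3·2+2·3 = 12 | 1·0+4·3 = 12
gcd(6,3,2,1,4) = 1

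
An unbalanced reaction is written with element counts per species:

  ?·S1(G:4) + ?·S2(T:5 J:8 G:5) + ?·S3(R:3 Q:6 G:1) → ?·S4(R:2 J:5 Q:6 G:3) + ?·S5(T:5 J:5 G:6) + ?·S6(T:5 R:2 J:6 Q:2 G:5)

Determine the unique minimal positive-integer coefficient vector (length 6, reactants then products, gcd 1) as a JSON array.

T: 2·0+6·5+4·0 = 30 | 3·0+3·5+3·5 = 30
R: 2·0+6·0+4·3 = 12 | 3·2+3·0+3·2 = 12
J: 2·0+6·8+4·0 = 48 | 3·5+3·5+3·6 = 48
Q: 2·0+6·0+4·6 = 24 | 3·6+3·0+3·2 = 24
G: 2·4+6·5+4·1 = 42 | 3·3+3·6+3·5 = 42
gcd(2,6,4,3,3,3) = 1

Coefficients: [2, 6, 4, 3, 3, 3]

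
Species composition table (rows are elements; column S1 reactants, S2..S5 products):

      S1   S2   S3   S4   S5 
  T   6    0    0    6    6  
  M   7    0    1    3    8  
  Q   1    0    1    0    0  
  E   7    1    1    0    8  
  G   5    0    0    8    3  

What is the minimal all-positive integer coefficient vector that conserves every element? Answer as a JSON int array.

T: 5·6 = 30 | 6·0+5·0+2·6+3·6 = 30
M: 5·7 = 35 | 6·0+5·1+2·3+3·8 = 35
Q: 5·1 = 5 | 6·0+5·1+2·0+3·0 = 5
E: 5·7 = 35 | 6·1+5·1+2·0+3·8 = 35
G: 5·5 = 25 | 6·0+5·0+2·8+3·3 = 25
gcd(5,6,5,2,3) = 1

Coefficients: [5, 6, 5, 2, 3]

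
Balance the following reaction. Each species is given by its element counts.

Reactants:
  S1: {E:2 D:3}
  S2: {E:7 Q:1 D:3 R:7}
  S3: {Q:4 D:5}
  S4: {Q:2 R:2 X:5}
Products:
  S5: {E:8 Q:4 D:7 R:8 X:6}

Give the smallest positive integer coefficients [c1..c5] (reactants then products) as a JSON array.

Coefficients: [6, 4, 1, 6, 5]

E: 6·2+4·7+1·0+6·0 = 40 | 5·8 = 40
Q: 6·0+4·1+1·4+6·2 = 20 | 5·4 = 20
D: 6·3+4·3+1·5+6·0 = 35 | 5·7 = 35
R: 6·0+4·7+1·0+6·2 = 40 | 5·8 = 40
X: 6·0+4·0+1·0+6·5 = 30 | 5·6 = 30
gcd(6,4,1,6,5) = 1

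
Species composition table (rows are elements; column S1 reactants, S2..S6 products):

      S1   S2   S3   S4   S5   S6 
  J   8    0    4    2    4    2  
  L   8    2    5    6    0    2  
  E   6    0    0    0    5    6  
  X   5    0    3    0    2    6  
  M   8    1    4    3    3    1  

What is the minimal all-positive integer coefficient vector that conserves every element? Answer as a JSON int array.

Coefficients: [6, 4, 4, 3, 6, 1]

J: 6·8 = 48 | 4·0+4·4+3·2+6·4+1·2 = 48
L: 6·8 = 48 | 4·2+4·5+3·6+6·0+1·2 = 48
E: 6·6 = 36 | 4·0+4·0+3·0+6·5+1·6 = 36
X: 6·5 = 30 | 4·0+4·3+3·0+6·2+1·6 = 30
M: 6·8 = 48 | 4·1+4·4+3·3+6·3+1·1 = 48
gcd(6,4,4,3,6,1) = 1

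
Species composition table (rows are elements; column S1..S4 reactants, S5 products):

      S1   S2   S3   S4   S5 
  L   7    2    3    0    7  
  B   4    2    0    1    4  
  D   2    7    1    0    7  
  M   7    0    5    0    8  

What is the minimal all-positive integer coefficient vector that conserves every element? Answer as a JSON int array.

Coefficients: [1, 3, 5, 6, 4]

L: 1·7+3·2+5·3+6·0 = 28 | 4·7 = 28
B: 1·4+3·2+5·0+6·1 = 16 | 4·4 = 16
D: 1·2+3·7+5·1+6·0 = 28 | 4·7 = 28
M: 1·7+3·0+5·5+6·0 = 32 | 4·8 = 32
gcd(1,3,5,6,4) = 1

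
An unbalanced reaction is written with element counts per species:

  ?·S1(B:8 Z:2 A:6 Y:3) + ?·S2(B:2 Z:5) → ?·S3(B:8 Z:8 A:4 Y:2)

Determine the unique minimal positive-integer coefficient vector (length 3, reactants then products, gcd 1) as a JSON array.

Coefficients: [2, 4, 3]

B: 2·8+4·2 = 24 | 3·8 = 24
Z: 2·2+4·5 = 24 | 3·8 = 24
A: 2·6+4·0 = 12 | 3·4 = 12
Y: 2·3+4·0 = 6 | 3·2 = 6
gcd(2,4,3) = 1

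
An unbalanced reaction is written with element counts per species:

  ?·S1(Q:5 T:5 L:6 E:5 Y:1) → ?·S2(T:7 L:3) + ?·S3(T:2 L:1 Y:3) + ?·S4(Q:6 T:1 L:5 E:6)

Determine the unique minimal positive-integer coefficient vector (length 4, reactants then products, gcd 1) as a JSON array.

Coefficients: [6, 3, 2, 5]

Q: 6·5 = 30 | 3·0+2·0+5·6 = 30
T: 6·5 = 30 | 3·7+2·2+5·1 = 30
L: 6·6 = 36 | 3·3+2·1+5·5 = 36
E: 6·5 = 30 | 3·0+2·0+5·6 = 30
Y: 6·1 = 6 | 3·0+2·3+5·0 = 6
gcd(6,3,2,5) = 1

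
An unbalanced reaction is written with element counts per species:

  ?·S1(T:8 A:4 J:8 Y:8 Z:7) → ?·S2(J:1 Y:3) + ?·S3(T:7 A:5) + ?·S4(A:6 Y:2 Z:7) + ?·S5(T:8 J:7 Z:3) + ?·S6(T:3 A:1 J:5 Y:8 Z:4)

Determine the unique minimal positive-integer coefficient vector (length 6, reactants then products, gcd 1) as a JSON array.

Coefficients: [5, 4, 1, 2, 3, 3]

T: 5·8 = 40 | 4·0+1·7+2·0+3·8+3·3 = 40
A: 5·4 = 20 | 4·0+1·5+2·6+3·0+3·1 = 20
J: 5·8 = 40 | 4·1+1·0+2·0+3·7+3·5 = 40
Y: 5·8 = 40 | 4·3+1·0+2·2+3·0+3·8 = 40
Z: 5·7 = 35 | 4·0+1·0+2·7+3·3+3·4 = 35
gcd(5,4,1,2,3,3) = 1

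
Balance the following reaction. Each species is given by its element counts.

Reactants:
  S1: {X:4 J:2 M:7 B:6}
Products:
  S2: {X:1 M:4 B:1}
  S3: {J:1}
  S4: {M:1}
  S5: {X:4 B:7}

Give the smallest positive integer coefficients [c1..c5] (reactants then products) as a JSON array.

Coefficients: [3, 4, 6, 5, 2]

X: 3·4 = 12 | 4·1+6·0+5·0+2·4 = 12
J: 3·2 = 6 | 4·0+6·1+5·0+2·0 = 6
M: 3·7 = 21 | 4·4+6·0+5·1+2·0 = 21
B: 3·6 = 18 | 4·1+6·0+5·0+2·7 = 18
gcd(3,4,6,5,2) = 1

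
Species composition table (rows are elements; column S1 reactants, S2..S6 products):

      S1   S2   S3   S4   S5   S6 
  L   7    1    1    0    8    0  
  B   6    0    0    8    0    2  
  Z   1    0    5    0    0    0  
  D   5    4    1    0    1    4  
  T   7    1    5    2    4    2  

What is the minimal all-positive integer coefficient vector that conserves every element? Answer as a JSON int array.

L: 5·7 = 35 | 2·1+1·1+3·0+4·8+3·0 = 35
B: 5·6 = 30 | 2·0+1·0+3·8+4·0+3·2 = 30
Z: 5·1 = 5 | 2·0+1·5+3·0+4·0+3·0 = 5
D: 5·5 = 25 | 2·4+1·1+3·0+4·1+3·4 = 25
T: 5·7 = 35 | 2·1+1·5+3·2+4·4+3·2 = 35
gcd(5,2,1,3,4,3) = 1

Coefficients: [5, 2, 1, 3, 4, 3]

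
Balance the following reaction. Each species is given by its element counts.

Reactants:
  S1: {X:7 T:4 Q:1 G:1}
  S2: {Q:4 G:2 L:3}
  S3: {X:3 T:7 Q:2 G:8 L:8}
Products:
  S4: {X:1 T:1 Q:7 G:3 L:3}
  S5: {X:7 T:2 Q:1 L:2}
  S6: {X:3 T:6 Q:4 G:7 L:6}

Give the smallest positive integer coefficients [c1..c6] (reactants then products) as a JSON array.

Coefficients: [4, 5, 3, 1, 3, 5]

X: 4·7+5·0+3·3 = 37 | 1·1+3·7+5·3 = 37
T: 4·4+5·0+3·7 = 37 | 1·1+3·2+5·6 = 37
Q: 4·1+5·4+3·2 = 30 | 1·7+3·1+5·4 = 30
G: 4·1+5·2+3·8 = 38 | 1·3+3·0+5·7 = 38
L: 4·0+5·3+3·8 = 39 | 1·3+3·2+5·6 = 39
gcd(4,5,3,1,3,5) = 1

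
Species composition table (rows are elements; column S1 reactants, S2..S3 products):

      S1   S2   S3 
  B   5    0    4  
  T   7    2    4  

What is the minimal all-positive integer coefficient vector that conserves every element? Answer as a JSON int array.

B: 4·5 = 20 | 4·0+5·4 = 20
T: 4·7 = 28 | 4·2+5·4 = 28
gcd(4,4,5) = 1

Coefficients: [4, 4, 5]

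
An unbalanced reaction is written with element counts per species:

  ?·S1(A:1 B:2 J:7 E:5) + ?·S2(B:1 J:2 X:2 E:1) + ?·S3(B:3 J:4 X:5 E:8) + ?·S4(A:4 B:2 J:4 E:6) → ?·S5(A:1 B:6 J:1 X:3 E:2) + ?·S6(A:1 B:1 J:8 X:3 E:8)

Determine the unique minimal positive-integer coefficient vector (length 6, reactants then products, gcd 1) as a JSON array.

Coefficients: [2, 4, 2, 1, 2, 4]

A: 2·1+4·0+2·0+1·4 = 6 | 2·1+4·1 = 6
B: 2·2+4·1+2·3+1·2 = 16 | 2·6+4·1 = 16
J: 2·7+4·2+2·4+1·4 = 34 | 2·1+4·8 = 34
X: 2·0+4·2+2·5+1·0 = 18 | 2·3+4·3 = 18
E: 2·5+4·1+2·8+1·6 = 36 | 2·2+4·8 = 36
gcd(2,4,2,1,2,4) = 1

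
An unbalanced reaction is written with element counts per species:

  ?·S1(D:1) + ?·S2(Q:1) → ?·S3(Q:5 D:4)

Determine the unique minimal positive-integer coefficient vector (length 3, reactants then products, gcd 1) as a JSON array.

Coefficients: [4, 5, 1]

Q: 4·0+5·1 = 5 | 1·5 = 5
D: 4·1+5·0 = 4 | 1·4 = 4
gcd(4,5,1) = 1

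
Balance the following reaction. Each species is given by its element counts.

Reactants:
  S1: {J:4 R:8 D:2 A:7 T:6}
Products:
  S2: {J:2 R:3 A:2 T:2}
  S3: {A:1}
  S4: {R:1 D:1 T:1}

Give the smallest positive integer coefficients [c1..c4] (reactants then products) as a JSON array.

J: 1·4 = 4 | 2·2+3·0+2·0 = 4
R: 1·8 = 8 | 2·3+3·0+2·1 = 8
D: 1·2 = 2 | 2·0+3·0+2·1 = 2
A: 1·7 = 7 | 2·2+3·1+2·0 = 7
T: 1·6 = 6 | 2·2+3·0+2·1 = 6
gcd(1,2,3,2) = 1

Coefficients: [1, 2, 3, 2]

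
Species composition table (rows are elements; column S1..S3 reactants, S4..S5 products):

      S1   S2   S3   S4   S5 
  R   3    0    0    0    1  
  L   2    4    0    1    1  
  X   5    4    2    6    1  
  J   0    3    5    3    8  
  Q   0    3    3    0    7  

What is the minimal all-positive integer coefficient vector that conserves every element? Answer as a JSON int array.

R: 1·3+1·0+6·0 = 3 | 3·0+3·1 = 3
L: 1·2+1·4+6·0 = 6 | 3·1+3·1 = 6
X: 1·5+1·4+6·2 = 21 | 3·6+3·1 = 21
J: 1·0+1·3+6·5 = 33 | 3·3+3·8 = 33
Q: 1·0+1·3+6·3 = 21 | 3·0+3·7 = 21
gcd(1,1,6,3,3) = 1

Coefficients: [1, 1, 6, 3, 3]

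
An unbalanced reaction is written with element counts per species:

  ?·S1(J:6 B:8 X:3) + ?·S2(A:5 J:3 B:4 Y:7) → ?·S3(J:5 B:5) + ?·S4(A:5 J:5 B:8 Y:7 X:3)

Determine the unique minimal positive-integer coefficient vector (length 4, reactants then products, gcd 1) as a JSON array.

Coefficients: [5, 5, 4, 5]

A: 5·0+5·5 = 25 | 4·0+5·5 = 25
J: 5·6+5·3 = 45 | 4·5+5·5 = 45
B: 5·8+5·4 = 60 | 4·5+5·8 = 60
Y: 5·0+5·7 = 35 | 4·0+5·7 = 35
X: 5·3+5·0 = 15 | 4·0+5·3 = 15
gcd(5,5,4,5) = 1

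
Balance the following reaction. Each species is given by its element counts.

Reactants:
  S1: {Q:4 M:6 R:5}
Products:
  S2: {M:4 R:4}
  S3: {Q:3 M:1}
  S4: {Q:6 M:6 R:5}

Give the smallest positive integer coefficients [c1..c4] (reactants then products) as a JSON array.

Q: 6·4 = 24 | 5·0+4·3+2·6 = 24
M: 6·6 = 36 | 5·4+4·1+2·6 = 36
R: 6·5 = 30 | 5·4+4·0+2·5 = 30
gcd(6,5,4,2) = 1

Coefficients: [6, 5, 4, 2]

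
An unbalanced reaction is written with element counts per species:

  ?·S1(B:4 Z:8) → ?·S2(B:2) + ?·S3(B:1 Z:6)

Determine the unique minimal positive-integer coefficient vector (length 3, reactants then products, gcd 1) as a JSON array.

Coefficients: [3, 4, 4]

B: 3·4 = 12 | 4·2+4·1 = 12
Z: 3·8 = 24 | 4·0+4·6 = 24
gcd(3,4,4) = 1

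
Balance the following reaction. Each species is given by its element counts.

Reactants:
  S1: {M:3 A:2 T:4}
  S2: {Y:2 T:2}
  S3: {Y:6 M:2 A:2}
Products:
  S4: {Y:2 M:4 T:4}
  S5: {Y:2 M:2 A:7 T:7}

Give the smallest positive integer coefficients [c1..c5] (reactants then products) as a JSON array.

Y: 6·0+3·2+1·6 = 12 | 4·2+2·2 = 12
M: 6·3+3·0+1·2 = 20 | 4·4+2·2 = 20
A: 6·2+3·0+1·2 = 14 | 4·0+2·7 = 14
T: 6·4+3·2+1·0 = 30 | 4·4+2·7 = 30
gcd(6,3,1,4,2) = 1

Coefficients: [6, 3, 1, 4, 2]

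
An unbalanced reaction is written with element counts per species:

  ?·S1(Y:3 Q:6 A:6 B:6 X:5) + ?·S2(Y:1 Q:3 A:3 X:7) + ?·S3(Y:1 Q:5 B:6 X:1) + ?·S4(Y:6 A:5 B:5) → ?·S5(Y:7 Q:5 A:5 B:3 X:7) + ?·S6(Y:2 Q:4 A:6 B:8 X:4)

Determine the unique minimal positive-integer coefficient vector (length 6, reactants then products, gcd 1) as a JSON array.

Y: 2·3+6·1+3·1+5·6 = 45 | 5·7+5·2 = 45
Q: 2·6+6·3+3·5+5·0 = 45 | 5·5+5·4 = 45
A: 2·6+6·3+3·0+5·5 = 55 | 5·5+5·6 = 55
B: 2·6+6·0+3·6+5·5 = 55 | 5·3+5·8 = 55
X: 2·5+6·7+3·1+5·0 = 55 | 5·7+5·4 = 55
gcd(2,6,3,5,5,5) = 1

Coefficients: [2, 6, 3, 5, 5, 5]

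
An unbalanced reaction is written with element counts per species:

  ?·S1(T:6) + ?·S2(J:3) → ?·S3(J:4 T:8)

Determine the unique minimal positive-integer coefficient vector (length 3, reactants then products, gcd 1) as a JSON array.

Coefficients: [4, 4, 3]

J: 4·0+4·3 = 12 | 3·4 = 12
T: 4·6+4·0 = 24 | 3·8 = 24
gcd(4,4,3) = 1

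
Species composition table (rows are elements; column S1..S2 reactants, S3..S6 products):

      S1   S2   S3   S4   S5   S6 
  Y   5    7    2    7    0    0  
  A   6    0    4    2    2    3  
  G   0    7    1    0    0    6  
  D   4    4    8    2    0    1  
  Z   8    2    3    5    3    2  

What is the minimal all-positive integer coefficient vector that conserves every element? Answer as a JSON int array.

Coefficients: [5, 2, 2, 5, 3, 2]

Y: 5·5+2·7 = 39 | 2·2+5·7+3·0+2·0 = 39
A: 5·6+2·0 = 30 | 2·4+5·2+3·2+2·3 = 30
G: 5·0+2·7 = 14 | 2·1+5·0+3·0+2·6 = 14
D: 5·4+2·4 = 28 | 2·8+5·2+3·0+2·1 = 28
Z: 5·8+2·2 = 44 | 2·3+5·5+3·3+2·2 = 44
gcd(5,2,2,5,3,2) = 1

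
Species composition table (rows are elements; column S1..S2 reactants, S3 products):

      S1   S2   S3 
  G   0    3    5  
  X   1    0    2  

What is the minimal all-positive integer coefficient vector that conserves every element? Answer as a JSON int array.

G: 6·0+5·3 = 15 | 3·5 = 15
X: 6·1+5·0 = 6 | 3·2 = 6
gcd(6,5,3) = 1

Coefficients: [6, 5, 3]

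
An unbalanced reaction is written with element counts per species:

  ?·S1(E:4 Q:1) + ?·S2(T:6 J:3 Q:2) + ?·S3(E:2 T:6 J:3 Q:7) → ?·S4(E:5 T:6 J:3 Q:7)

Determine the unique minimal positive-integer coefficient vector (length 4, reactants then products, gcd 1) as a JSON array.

Coefficients: [5, 1, 5, 6]

E: 5·4+1·0+5·2 = 30 | 6·5 = 30
T: 5·0+1·6+5·6 = 36 | 6·6 = 36
J: 5·0+1·3+5·3 = 18 | 6·3 = 18
Q: 5·1+1·2+5·7 = 42 | 6·7 = 42
gcd(5,1,5,6) = 1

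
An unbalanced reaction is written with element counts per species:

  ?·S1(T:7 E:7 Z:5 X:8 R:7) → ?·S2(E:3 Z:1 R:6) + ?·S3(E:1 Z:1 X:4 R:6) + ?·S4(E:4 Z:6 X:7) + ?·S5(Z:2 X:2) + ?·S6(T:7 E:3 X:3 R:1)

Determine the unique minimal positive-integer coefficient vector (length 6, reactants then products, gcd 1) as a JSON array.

T: 6·7 = 42 | 5·0+1·0+2·0+6·0+6·7 = 42
E: 6·7 = 42 | 5·3+1·1+2·4+6·0+6·3 = 42
Z: 6·5 = 30 | 5·1+1·1+2·6+6·2+6·0 = 30
X: 6·8 = 48 | 5·0+1·4+2·7+6·2+6·3 = 48
R: 6·7 = 42 | 5·6+1·6+2·0+6·0+6·1 = 42
gcd(6,5,1,2,6,6) = 1

Coefficients: [6, 5, 1, 2, 6, 6]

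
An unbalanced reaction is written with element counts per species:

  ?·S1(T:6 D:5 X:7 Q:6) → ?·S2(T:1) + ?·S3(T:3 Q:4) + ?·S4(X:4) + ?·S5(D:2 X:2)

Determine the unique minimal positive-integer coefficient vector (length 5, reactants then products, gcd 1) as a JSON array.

T: 2·6 = 12 | 3·1+3·3+1·0+5·0 = 12
D: 2·5 = 10 | 3·0+3·0+1·0+5·2 = 10
X: 2·7 = 14 | 3·0+3·0+1·4+5·2 = 14
Q: 2·6 = 12 | 3·0+3·4+1·0+5·0 = 12
gcd(2,3,3,1,5) = 1

Coefficients: [2, 3, 3, 1, 5]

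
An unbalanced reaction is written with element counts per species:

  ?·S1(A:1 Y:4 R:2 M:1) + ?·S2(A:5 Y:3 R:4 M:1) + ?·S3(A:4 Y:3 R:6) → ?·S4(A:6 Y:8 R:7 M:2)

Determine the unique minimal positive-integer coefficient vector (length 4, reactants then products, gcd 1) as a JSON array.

Coefficients: [5, 3, 1, 4]

A: 5·1+3·5+1·4 = 24 | 4·6 = 24
Y: 5·4+3·3+1·3 = 32 | 4·8 = 32
R: 5·2+3·4+1·6 = 28 | 4·7 = 28
M: 5·1+3·1+1·0 = 8 | 4·2 = 8
gcd(5,3,1,4) = 1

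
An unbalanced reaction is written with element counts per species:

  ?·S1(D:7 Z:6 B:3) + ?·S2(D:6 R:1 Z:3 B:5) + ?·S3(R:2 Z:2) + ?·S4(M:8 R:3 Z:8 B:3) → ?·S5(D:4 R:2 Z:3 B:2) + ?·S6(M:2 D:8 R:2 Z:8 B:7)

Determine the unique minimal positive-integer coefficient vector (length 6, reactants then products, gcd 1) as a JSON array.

Coefficients: [2, 5, 3, 1, 3, 4]

M: 2·0+5·0+3·0+1·8 = 8 | 3·0+4·2 = 8
D: 2·7+5·6+3·0+1·0 = 44 | 3·4+4·8 = 44
R: 2·0+5·1+3·2+1·3 = 14 | 3·2+4·2 = 14
Z: 2·6+5·3+3·2+1·8 = 41 | 3·3+4·8 = 41
B: 2·3+5·5+3·0+1·3 = 34 | 3·2+4·7 = 34
gcd(2,5,3,1,3,4) = 1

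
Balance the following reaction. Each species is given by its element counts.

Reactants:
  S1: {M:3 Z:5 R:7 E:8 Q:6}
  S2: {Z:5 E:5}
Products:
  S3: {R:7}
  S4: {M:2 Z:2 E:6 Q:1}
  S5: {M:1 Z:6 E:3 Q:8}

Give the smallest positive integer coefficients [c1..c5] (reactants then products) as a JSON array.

Coefficients: [5, 1, 5, 6, 3]

M: 5·3+1·0 = 15 | 5·0+6·2+3·1 = 15
Z: 5·5+1·5 = 30 | 5·0+6·2+3·6 = 30
R: 5·7+1·0 = 35 | 5·7+6·0+3·0 = 35
E: 5·8+1·5 = 45 | 5·0+6·6+3·3 = 45
Q: 5·6+1·0 = 30 | 5·0+6·1+3·8 = 30
gcd(5,1,5,6,3) = 1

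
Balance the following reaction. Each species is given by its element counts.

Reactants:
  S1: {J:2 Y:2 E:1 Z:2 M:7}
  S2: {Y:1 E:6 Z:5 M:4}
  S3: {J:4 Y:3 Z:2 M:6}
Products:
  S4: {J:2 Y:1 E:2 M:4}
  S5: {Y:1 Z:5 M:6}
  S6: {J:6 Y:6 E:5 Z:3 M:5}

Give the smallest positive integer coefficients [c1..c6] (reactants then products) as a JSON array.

J: 4·2+3·0+4·4 = 24 | 6·2+5·0+2·6 = 24
Y: 4·2+3·1+4·3 = 23 | 6·1+5·1+2·6 = 23
E: 4·1+3·6+4·0 = 22 | 6·2+5·0+2·5 = 22
Z: 4·2+3·5+4·2 = 31 | 6·0+5·5+2·3 = 31
M: 4·7+3·4+4·6 = 64 | 6·4+5·6+2·5 = 64
gcd(4,3,4,6,5,2) = 1

Coefficients: [4, 3, 4, 6, 5, 2]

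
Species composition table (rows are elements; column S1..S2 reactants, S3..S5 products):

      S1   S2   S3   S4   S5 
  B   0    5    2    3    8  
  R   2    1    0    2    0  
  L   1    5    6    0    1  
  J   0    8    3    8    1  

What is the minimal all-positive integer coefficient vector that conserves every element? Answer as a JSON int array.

B: 1·0+6·5 = 30 | 5·2+4·3+1·8 = 30
R: 1·2+6·1 = 8 | 5·0+4·2+1·0 = 8
L: 1·1+6·5 = 31 | 5·6+4·0+1·1 = 31
J: 1·0+6·8 = 48 | 5·3+4·8+1·1 = 48
gcd(1,6,5,4,1) = 1

Coefficients: [1, 6, 5, 4, 1]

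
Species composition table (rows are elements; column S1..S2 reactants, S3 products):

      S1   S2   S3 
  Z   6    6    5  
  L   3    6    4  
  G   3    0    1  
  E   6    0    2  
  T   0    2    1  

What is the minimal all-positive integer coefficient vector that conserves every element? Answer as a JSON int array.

Coefficients: [2, 3, 6]

Z: 2·6+3·6 = 30 | 6·5 = 30
L: 2·3+3·6 = 24 | 6·4 = 24
G: 2·3+3·0 = 6 | 6·1 = 6
E: 2·6+3·0 = 12 | 6·2 = 12
T: 2·0+3·2 = 6 | 6·1 = 6
gcd(2,3,6) = 1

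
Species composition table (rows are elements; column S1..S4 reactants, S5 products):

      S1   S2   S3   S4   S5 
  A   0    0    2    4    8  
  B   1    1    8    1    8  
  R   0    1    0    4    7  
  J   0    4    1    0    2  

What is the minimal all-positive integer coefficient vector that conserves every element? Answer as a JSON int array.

Coefficients: [2, 1, 2, 5, 3]

A: 2·0+1·0+2·2+5·4 = 24 | 3·8 = 24
B: 2·1+1·1+2·8+5·1 = 24 | 3·8 = 24
R: 2·0+1·1+2·0+5·4 = 21 | 3·7 = 21
J: 2·0+1·4+2·1+5·0 = 6 | 3·2 = 6
gcd(2,1,2,5,3) = 1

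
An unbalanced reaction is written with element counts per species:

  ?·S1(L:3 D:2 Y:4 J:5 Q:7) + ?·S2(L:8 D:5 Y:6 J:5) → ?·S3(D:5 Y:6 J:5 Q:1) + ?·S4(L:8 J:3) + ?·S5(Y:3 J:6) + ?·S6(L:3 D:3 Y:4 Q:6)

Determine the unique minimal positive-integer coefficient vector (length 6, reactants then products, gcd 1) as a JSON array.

Coefficients: [5, 6, 5, 6, 2, 5]

L: 5·3+6·8 = 63 | 5·0+6·8+2·0+5·3 = 63
D: 5·2+6·5 = 40 | 5·5+6·0+2·0+5·3 = 40
Y: 5·4+6·6 = 56 | 5·6+6·0+2·3+5·4 = 56
J: 5·5+6·5 = 55 | 5·5+6·3+2·6+5·0 = 55
Q: 5·7+6·0 = 35 | 5·1+6·0+2·0+5·6 = 35
gcd(5,6,5,6,2,5) = 1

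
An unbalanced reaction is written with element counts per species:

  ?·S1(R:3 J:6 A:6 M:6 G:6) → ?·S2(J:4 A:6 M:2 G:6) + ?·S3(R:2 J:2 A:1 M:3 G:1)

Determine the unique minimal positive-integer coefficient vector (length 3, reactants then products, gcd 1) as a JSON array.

R: 4·3 = 12 | 3·0+6·2 = 12
J: 4·6 = 24 | 3·4+6·2 = 24
A: 4·6 = 24 | 3·6+6·1 = 24
M: 4·6 = 24 | 3·2+6·3 = 24
G: 4·6 = 24 | 3·6+6·1 = 24
gcd(4,3,6) = 1

Coefficients: [4, 3, 6]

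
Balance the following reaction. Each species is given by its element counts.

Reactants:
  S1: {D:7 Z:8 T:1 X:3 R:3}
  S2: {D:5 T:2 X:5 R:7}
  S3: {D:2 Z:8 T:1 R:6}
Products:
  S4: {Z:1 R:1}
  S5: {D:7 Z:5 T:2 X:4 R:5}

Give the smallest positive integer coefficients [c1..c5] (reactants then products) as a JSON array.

Coefficients: [1, 1, 1, 6, 2]

D: 1·7+1·5+1·2 = 14 | 6·0+2·7 = 14
Z: 1·8+1·0+1·8 = 16 | 6·1+2·5 = 16
T: 1·1+1·2+1·1 = 4 | 6·0+2·2 = 4
X: 1·3+1·5+1·0 = 8 | 6·0+2·4 = 8
R: 1·3+1·7+1·6 = 16 | 6·1+2·5 = 16
gcd(1,1,1,6,2) = 1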